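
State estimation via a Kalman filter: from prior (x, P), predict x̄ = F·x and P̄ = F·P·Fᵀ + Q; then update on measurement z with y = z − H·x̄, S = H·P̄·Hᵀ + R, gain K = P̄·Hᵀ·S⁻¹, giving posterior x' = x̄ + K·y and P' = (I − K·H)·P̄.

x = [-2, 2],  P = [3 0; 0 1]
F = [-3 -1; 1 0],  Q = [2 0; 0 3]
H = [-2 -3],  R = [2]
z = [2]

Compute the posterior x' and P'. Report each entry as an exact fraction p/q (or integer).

x̄ = F·x = [4, -2]
P̄ = F·P·Fᵀ + Q = [30 -9; -9 6]
y = z − H·x̄ = [4]
S = H·P̄·Hᵀ + R = [68]
K = P̄·Hᵀ·S⁻¹ = [-33/68; 0]
x' = x̄ + K·y = [35/17, -2]
P' = (I − K·H)·P̄ = [951/68 -9; -9 6]

x' = [35/17, -2]
P' = [951/68 -9; -9 6]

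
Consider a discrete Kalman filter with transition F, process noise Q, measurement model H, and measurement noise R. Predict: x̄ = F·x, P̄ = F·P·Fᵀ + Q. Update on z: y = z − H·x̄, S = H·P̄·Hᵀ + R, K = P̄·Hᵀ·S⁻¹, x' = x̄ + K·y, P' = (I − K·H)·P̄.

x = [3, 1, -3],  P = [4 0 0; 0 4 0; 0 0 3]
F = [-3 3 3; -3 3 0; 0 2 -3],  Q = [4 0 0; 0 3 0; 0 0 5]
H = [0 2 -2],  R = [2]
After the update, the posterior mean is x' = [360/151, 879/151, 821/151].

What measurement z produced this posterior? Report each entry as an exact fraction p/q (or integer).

z = [1]

x̄ = F·x = [-15, -6, 11]
P̄ = F·P·Fᵀ + Q = [103 72 -3; 72 75 24; -3 24 48]
S = H·P̄·Hᵀ + R = [302]
K = P̄·Hᵀ·S⁻¹ = [75/151; 51/151; -24/151]
x' − x̄ = [2625/151, 1785/151, -840/151] = K·y
y = (KᵀK)⁻¹·Kᵀ·(x' − x̄) = [35]
z = y + H·x̄ = [35] + [-34] = [1]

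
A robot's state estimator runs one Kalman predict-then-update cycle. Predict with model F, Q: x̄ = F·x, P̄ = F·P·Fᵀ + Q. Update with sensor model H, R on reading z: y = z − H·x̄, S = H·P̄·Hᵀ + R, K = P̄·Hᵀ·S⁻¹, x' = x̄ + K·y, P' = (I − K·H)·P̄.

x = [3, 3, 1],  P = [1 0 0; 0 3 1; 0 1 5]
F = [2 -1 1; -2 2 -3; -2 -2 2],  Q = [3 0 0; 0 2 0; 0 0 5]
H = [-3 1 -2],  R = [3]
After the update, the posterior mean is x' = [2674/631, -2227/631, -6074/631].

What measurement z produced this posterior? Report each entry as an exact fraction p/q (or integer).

x̄ = F·x = [4, -3, -10]
P̄ = F·P·Fᵀ + Q = [13 -20 8; -20 51 -28; 8 -28 33]
S = H·P̄·Hᵀ + R = [631]
K = P̄·Hᵀ·S⁻¹ = [-75/631; 167/631; -118/631]
x' − x̄ = [150/631, -334/631, 236/631] = K·y
y = (KᵀK)⁻¹·Kᵀ·(x' − x̄) = [-2]
z = y + H·x̄ = [-2] + [5] = [3]

z = [3]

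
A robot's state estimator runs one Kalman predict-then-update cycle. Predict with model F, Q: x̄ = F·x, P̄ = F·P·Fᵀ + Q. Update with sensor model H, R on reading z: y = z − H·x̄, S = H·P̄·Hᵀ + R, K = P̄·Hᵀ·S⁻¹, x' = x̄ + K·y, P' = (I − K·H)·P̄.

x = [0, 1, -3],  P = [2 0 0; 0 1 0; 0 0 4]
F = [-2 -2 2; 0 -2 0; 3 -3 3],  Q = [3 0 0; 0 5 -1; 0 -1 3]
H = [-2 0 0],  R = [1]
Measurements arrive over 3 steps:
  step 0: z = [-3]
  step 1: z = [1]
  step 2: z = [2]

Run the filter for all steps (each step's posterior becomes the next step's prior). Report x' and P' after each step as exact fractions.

step 0: x' = [178/125, -98/125, -816/125], P' = [31/125 4/125 18/125; 4/125 1061/125 337/125; 18/125 337/125 6954/125]
step 1: x' = [-61294/119129, 347956/119129, 883476/119129], P' = [29751/119129 2912/119129 43860/119129; 2912/119129 4368961/119129 -89081/119129; 43860/119129 -89081/119129 2270931/119129]
step 2: x' = [-6381792/6459013, -83997800/6459013, -28470762/6459013], P' = [27421023/109803221 17843816/109803221 40729818/109803221; 17843816/109803221 5965807005/109803221 125439511/109803221; 40729818/109803221 125439511/109803221 2112847080/109803221]

step 0: x̄ = F·x = [-8, -2, -12]
step 0: P̄ = F·P·Fᵀ + Q = [31 4 18; 4 9 5; 18 5 66]
step 0: y = z − H·x̄ = [-19]
step 0: S = H·P̄·Hᵀ + R = [125]
step 0: K = P̄·Hᵀ·S⁻¹ = [-62/125; -8/125; -36/125]
step 0: x' = x̄ + K·y = [178/125, -98/125, -816/125]
step 0: P' = (I − K·H)·P̄ = [31/125 4/125 18/125; 4/125 1061/125 337/125; 18/125 337/125 6954/125]
step 1: x̄ = F·x = [-1792/125, 196/125, -324/25]
step 1: P̄ = F·P·Fᵀ + Q = [29751/125 2912/125 8772/25; 2912/125 4869/125 839/25; 8772/25 839/25 2679/5]
step 1: y = z − H·x̄ = [-3459/125]
step 1: S = H·P̄·Hᵀ + R = [119129/125]
step 1: K = P̄·Hᵀ·S⁻¹ = [-59502/119129; -5824/119129; -87720/119129]
step 1: x' = x̄ + K·y = [-61294/119129, 347956/119129, 883476/119129]
step 1: P' = (I − K·H)·P̄ = [29751/119129 2912/119129 43860/119129; 2912/119129 4368961/119129 -89081/119129; 43860/119129 -89081/119129 2270931/119129]
step 2: x̄ = F·x = [1193628/119129, -695912/119129, 1422678/119129]
step 2: P̄ = F·P·Fᵀ + Q = [27421023/119129 17843816/119129 40729818/119129; 17843816/119129 18071489/119129 26611651/119129; 40729818/119129 26611651/119129 62724696/119129]
step 2: y = z − H·x̄ = [2625514/119129]
step 2: S = H·P̄·Hᵀ + R = [109803221/119129]
step 2: K = P̄·Hᵀ·S⁻¹ = [-54842046/109803221; -35687632/109803221; -81459636/109803221]
step 2: x' = x̄ + K·y = [-6381792/6459013, -83997800/6459013, -28470762/6459013]
step 2: P' = (I − K·H)·P̄ = [27421023/109803221 17843816/109803221 40729818/109803221; 17843816/109803221 5965807005/109803221 125439511/109803221; 40729818/109803221 125439511/109803221 2112847080/109803221]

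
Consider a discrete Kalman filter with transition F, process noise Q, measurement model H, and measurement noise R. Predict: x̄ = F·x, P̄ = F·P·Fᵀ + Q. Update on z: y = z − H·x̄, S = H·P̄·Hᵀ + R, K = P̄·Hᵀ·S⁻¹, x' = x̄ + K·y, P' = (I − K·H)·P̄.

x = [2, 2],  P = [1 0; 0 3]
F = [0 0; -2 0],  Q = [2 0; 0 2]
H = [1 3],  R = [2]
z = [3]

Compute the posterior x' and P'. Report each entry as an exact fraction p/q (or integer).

x' = [15/29, 19/29]
P' = [56/29 -18/29; -18/29 12/29]

x̄ = F·x = [0, -4]
P̄ = F·P·Fᵀ + Q = [2 0; 0 6]
y = z − H·x̄ = [15]
S = H·P̄·Hᵀ + R = [58]
K = P̄·Hᵀ·S⁻¹ = [1/29; 9/29]
x' = x̄ + K·y = [15/29, 19/29]
P' = (I − K·H)·P̄ = [56/29 -18/29; -18/29 12/29]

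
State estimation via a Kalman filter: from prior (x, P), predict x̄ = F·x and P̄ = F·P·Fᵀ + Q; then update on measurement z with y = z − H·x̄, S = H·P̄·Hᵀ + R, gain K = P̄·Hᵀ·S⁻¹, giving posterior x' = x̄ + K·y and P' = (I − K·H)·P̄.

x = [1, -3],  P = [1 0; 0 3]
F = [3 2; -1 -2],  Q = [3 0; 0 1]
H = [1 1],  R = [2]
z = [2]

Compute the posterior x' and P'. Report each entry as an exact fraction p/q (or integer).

x' = [-3, 5]
P' = [159/10 -141/10; -141/10 139/10]

x̄ = F·x = [-3, 5]
P̄ = F·P·Fᵀ + Q = [24 -15; -15 14]
y = z − H·x̄ = [0]
S = H·P̄·Hᵀ + R = [10]
K = P̄·Hᵀ·S⁻¹ = [9/10; -1/10]
x' = x̄ + K·y = [-3, 5]
P' = (I − K·H)·P̄ = [159/10 -141/10; -141/10 139/10]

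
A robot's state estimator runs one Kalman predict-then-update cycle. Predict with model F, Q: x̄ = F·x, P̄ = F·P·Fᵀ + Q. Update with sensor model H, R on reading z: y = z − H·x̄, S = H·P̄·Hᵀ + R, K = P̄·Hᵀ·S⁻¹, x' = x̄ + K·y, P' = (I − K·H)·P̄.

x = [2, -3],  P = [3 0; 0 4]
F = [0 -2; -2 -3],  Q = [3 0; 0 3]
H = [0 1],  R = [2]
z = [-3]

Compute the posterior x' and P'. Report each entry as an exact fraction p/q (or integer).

x' = [126/53, -143/53]
P' = [431/53 48/53; 48/53 102/53]

x̄ = F·x = [6, 5]
P̄ = F·P·Fᵀ + Q = [19 24; 24 51]
y = z − H·x̄ = [-8]
S = H·P̄·Hᵀ + R = [53]
K = P̄·Hᵀ·S⁻¹ = [24/53; 51/53]
x' = x̄ + K·y = [126/53, -143/53]
P' = (I − K·H)·P̄ = [431/53 48/53; 48/53 102/53]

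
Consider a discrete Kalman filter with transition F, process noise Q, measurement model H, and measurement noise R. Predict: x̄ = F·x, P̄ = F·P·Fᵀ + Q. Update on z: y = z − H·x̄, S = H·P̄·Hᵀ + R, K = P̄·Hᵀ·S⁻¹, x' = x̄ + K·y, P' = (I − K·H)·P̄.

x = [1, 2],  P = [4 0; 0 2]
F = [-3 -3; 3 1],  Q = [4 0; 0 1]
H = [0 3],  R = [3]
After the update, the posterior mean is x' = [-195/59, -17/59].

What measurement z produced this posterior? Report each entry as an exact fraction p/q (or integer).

x̄ = F·x = [-9, 5]
P̄ = F·P·Fᵀ + Q = [58 -42; -42 39]
S = H·P̄·Hᵀ + R = [354]
K = P̄·Hᵀ·S⁻¹ = [-21/59; 39/118]
x' − x̄ = [336/59, -312/59] = K·y
y = (KᵀK)⁻¹·Kᵀ·(x' − x̄) = [-16]
z = y + H·x̄ = [-16] + [15] = [-1]

z = [-1]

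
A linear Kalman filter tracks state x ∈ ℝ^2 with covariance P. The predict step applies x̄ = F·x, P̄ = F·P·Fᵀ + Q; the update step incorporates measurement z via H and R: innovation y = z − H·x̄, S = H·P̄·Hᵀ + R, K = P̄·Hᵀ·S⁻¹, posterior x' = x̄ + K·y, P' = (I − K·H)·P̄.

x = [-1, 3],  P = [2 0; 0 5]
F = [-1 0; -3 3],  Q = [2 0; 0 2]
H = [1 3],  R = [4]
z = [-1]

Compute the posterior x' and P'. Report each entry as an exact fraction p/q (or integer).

x̄ = F·x = [1, 12]
P̄ = F·P·Fᵀ + Q = [4 6; 6 65]
y = z − H·x̄ = [-38]
S = H·P̄·Hᵀ + R = [629]
K = P̄·Hᵀ·S⁻¹ = [22/629; 201/629]
x' = x̄ + K·y = [-207/629, -90/629]
P' = (I − K·H)·P̄ = [2032/629 -648/629; -648/629 484/629]

x' = [-207/629, -90/629]
P' = [2032/629 -648/629; -648/629 484/629]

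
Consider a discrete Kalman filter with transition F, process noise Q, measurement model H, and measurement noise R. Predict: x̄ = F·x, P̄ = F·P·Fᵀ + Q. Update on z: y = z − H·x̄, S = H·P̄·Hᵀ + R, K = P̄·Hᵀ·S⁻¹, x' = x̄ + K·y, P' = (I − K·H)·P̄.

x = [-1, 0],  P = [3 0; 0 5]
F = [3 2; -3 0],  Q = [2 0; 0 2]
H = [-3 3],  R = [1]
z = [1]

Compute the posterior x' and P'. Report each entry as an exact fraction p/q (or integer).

x̄ = F·x = [-3, 3]
P̄ = F·P·Fᵀ + Q = [49 -27; -27 29]
y = z − H·x̄ = [-17]
S = H·P̄·Hᵀ + R = [1189]
K = P̄·Hᵀ·S⁻¹ = [-228/1189; 168/1189]
x' = x̄ + K·y = [309/1189, 711/1189]
P' = (I − K·H)·P̄ = [6277/1189 6201/1189; 6201/1189 6257/1189]

x' = [309/1189, 711/1189]
P' = [6277/1189 6201/1189; 6201/1189 6257/1189]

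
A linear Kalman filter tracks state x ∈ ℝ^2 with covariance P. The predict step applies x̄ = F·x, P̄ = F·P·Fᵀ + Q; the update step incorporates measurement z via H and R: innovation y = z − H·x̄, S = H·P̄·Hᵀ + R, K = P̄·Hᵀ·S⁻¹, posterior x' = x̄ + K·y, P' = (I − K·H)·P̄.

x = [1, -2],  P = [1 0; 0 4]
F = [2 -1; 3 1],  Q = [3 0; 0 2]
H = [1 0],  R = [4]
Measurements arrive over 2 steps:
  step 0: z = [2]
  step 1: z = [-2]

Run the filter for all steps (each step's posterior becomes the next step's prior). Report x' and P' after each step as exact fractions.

step 0: x̄ = F·x = [4, 1]
step 0: P̄ = F·P·Fᵀ + Q = [11 2; 2 15]
step 0: y = z − H·x̄ = [-2]
step 0: S = H·P̄·Hᵀ + R = [15]
step 0: K = P̄·Hᵀ·S⁻¹ = [11/15; 2/15]
step 0: x' = x̄ + K·y = [38/15, 11/15]
step 0: P' = (I − K·H)·P̄ = [44/15 8/15; 8/15 221/15]
step 1: x̄ = F·x = [13/3, 25/3]
step 1: P̄ = F·P·Fᵀ + Q = [82/3 7/3; 7/3 139/3]
step 1: y = z − H·x̄ = [-19/3]
step 1: S = H·P̄·Hᵀ + R = [94/3]
step 1: K = P̄·Hᵀ·S⁻¹ = [41/47; 7/94]
step 1: x' = x̄ + K·y = [-56/47, 739/94]
step 1: P' = (I − K·H)·P̄ = [164/47 14/47; 14/47 4339/94]

step 0: x' = [38/15, 11/15], P' = [44/15 8/15; 8/15 221/15]
step 1: x' = [-56/47, 739/94], P' = [164/47 14/47; 14/47 4339/94]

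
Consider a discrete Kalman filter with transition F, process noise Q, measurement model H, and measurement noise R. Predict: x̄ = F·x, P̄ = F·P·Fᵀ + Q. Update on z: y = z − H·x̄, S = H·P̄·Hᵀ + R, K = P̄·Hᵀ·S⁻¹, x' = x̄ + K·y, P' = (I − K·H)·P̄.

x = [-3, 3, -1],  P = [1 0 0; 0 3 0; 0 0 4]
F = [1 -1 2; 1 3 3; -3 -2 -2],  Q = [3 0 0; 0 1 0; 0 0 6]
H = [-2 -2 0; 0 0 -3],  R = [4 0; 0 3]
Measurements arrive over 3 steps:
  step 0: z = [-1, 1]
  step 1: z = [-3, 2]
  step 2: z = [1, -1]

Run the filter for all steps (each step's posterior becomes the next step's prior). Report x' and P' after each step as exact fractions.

step 0: x̄ = F·x = [-8, 3, 5]
step 0: P̄ = F·P·Fᵀ + Q = [23 16 -13; 16 65 -45; -13 -45 43]
step 0: y = z − H·x̄ = [-11, 16]
step 0: S = H·P̄·Hᵀ + R = [484 -348; -348 390]
step 0: K = P̄·Hᵀ·S⁻¹ = [-702/2819 -689/5638; -675/2819 747/5638; 29/5638 -1839/5638]
step 0: x' = x̄ + K·y = [-20342/2819, 21858/2819, -1553/5638]
step 0: P' = (I − K·H)·P̄ = [47033/5638 -44225/5638 689/5638; -44225/5638 46925/5638 -747/5638; 689/5638 -747/5638 1839/5638]
step 1: x̄ = F·x = [-43753/2819, 85805/5638, 18863/2819]
step 1: P̄ = F·P·Fᵀ + Q = [106211/2819 -84977/2819 -51424/2819; -84977/2819 216885/5638 54177/5638; -51424/2819 54177/5638 123773/5638]
step 1: y = z − H·x̄ = [-10158/2819, 62227/2819]
step 1: S = H·P̄·Hᵀ + R = [190074/2819 -146013/2819; -146013/2819 1130871/5638]
step 1: K = P̄·Hᵀ·S⁻¹ = [-4187/242557 455682/1697899; -324349/727671 -1318375/5093697; 6953/1455342 -1666220/5093697]
step 1: x' = x̄ + K·y = [-16188269/1697899, 113201117/10187394, -2784202/5093697]
step 1: P' = (I − K·H)·P̄ = [38592367/1697899 -38533749/1697899 -455682/1697899; -38533749/1697899 120142133/5093697 1318375/5093697; -455682/1697899 1318375/5093697 1666220/5093697]
step 2: x̄ = F·x = [-73822513/3395798, 75256175/3395798, 12687236/1697899]
step 2: P̄ = F·P·Fᵀ + Q = [159442005/1697899 -156244859/1697899 -73671182/1697899; -156244859/1697899 179688989/1697899 64216434/1697899; -73671182/1697899 64216434/1697899 55572329/1697899]
step 2: y = z − H·x̄ = [3131561/1697899, 36363809/1697899]
step 2: S = H·P̄·Hᵀ + R = [113356700/1697899 -56728488/1697899; -56728488/1697899 505244658/1697899]
step 2: K = P̄·Hᵀ·S⁻¹ = [228397037/1326510631 605911279/1326510631; -849548631/1326510631 -601183905/1326510631; 2363687/1326510631 -874894029/2653021262]
step 2: x' = x̄ + K·y = [-30878977933/2653021262, 29910269147/2653021262, 1095372315/2653021262]
step 2: P' = (I − K·H)·P̄ = [46555979875/1326510631 -47012773949/1326510631 -605911279/1326510631; -47012773949/1326510631 48711871211/1326510631 601183905/1326510631; -605911279/1326510631 601183905/1326510631 874894029/2653021262]

step 0: x' = [-20342/2819, 21858/2819, -1553/5638], P' = [47033/5638 -44225/5638 689/5638; -44225/5638 46925/5638 -747/5638; 689/5638 -747/5638 1839/5638]
step 1: x' = [-16188269/1697899, 113201117/10187394, -2784202/5093697], P' = [38592367/1697899 -38533749/1697899 -455682/1697899; -38533749/1697899 120142133/5093697 1318375/5093697; -455682/1697899 1318375/5093697 1666220/5093697]
step 2: x' = [-30878977933/2653021262, 29910269147/2653021262, 1095372315/2653021262], P' = [46555979875/1326510631 -47012773949/1326510631 -605911279/1326510631; -47012773949/1326510631 48711871211/1326510631 601183905/1326510631; -605911279/1326510631 601183905/1326510631 874894029/2653021262]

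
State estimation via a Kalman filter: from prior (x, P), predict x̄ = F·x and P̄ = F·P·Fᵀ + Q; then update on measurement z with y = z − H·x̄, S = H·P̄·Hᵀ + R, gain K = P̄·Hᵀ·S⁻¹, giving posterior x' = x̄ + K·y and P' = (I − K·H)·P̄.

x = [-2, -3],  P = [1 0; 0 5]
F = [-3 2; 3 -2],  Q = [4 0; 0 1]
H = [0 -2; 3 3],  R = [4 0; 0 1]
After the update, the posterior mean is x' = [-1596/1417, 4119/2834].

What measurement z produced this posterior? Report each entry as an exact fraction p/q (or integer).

x̄ = F·x = [0, 0]
P̄ = F·P·Fᵀ + Q = [33 -29; -29 30]
S = H·P̄·Hᵀ + R = [124 -6; -6 46]
K = P̄·Hᵀ·S⁻¹ = [685/1417 459/1417; -1371/2834 3/1417]
x' − x̄ = [-1596/1417, 4119/2834] = K·y
y = (KᵀK)⁻¹·Kᵀ·(x' − x̄) = [-3, 1]
z = y + H·x̄ = [-3, 1] + [0, 0] = [-3, 1]

z = [-3, 1]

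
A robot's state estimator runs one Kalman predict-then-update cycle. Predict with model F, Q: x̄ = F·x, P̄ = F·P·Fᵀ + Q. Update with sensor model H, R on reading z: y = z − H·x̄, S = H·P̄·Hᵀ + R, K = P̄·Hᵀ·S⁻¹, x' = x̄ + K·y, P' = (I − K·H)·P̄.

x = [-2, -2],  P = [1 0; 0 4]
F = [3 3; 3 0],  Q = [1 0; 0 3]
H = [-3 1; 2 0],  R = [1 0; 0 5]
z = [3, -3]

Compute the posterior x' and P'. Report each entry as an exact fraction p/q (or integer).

x' = [-2689/1311, -1413/437]
P' = [2585/3933 790/437; 790/437 2571/437]

x̄ = F·x = [-12, -6]
P̄ = F·P·Fᵀ + Q = [46 9; 9 12]
y = z − H·x̄ = [-27, 21]
S = H·P̄·Hᵀ + R = [373 -258; -258 189]
K = P̄·Hᵀ·S⁻¹ = [-215/1311 1034/3933; 201/437 316/437]
x' = x̄ + K·y = [-2689/1311, -1413/437]
P' = (I − K·H)·P̄ = [2585/3933 790/437; 790/437 2571/437]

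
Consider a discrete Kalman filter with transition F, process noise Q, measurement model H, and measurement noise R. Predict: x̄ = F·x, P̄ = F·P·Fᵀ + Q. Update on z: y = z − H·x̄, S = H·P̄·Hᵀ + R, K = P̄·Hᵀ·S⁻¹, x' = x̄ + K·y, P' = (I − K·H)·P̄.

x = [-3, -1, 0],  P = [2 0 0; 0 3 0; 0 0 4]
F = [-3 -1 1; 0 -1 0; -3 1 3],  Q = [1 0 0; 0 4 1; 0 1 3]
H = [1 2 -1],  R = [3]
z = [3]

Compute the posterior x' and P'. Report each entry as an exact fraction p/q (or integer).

x̄ = F·x = [10, 1, 8]
P̄ = F·P·Fᵀ + Q = [26 3 27; 3 7 -2; 27 -2 60]
y = z − H·x̄ = [-1]
S = H·P̄·Hᵀ + R = [83]
K = P̄·Hᵀ·S⁻¹ = [5/83; 19/83; -37/83]
x' = x̄ + K·y = [825/83, 64/83, 701/83]
P' = (I − K·H)·P̄ = [2133/83 154/83 2426/83; 154/83 220/83 537/83; 2426/83 537/83 3611/83]

x' = [825/83, 64/83, 701/83]
P' = [2133/83 154/83 2426/83; 154/83 220/83 537/83; 2426/83 537/83 3611/83]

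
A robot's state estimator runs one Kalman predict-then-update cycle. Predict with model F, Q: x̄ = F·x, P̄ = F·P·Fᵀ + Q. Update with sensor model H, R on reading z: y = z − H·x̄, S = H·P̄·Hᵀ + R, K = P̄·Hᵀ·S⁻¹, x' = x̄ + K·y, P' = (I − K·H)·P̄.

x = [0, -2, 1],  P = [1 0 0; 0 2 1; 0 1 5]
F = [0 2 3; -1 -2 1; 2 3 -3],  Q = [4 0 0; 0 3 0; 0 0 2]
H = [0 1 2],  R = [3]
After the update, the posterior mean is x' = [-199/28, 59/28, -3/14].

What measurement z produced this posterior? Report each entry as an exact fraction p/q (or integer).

x̄ = F·x = [-1, 5, -9]
P̄ = F·P·Fᵀ + Q = [69 3 -30; 3 13 -20; -30 -20 51]
S = H·P̄·Hᵀ + R = [140]
K = P̄·Hᵀ·S⁻¹ = [-57/140; -27/140; 41/70]
x' − x̄ = [-171/28, -81/28, 123/14] = K·y
y = (KᵀK)⁻¹·Kᵀ·(x' − x̄) = [15]
z = y + H·x̄ = [15] + [-13] = [2]

z = [2]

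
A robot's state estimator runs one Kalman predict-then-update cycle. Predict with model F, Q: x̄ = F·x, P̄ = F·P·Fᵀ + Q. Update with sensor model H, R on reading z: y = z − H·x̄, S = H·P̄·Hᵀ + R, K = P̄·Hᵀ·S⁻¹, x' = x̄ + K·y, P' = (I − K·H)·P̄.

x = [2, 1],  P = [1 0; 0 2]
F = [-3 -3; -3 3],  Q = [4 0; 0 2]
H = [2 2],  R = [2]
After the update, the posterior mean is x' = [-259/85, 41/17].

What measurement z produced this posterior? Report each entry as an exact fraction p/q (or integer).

x̄ = F·x = [-9, -3]
P̄ = F·P·Fᵀ + Q = [31 -9; -9 29]
S = H·P̄·Hᵀ + R = [170]
K = P̄·Hᵀ·S⁻¹ = [22/85; 4/17]
x' − x̄ = [506/85, 92/17] = K·y
y = (KᵀK)⁻¹·Kᵀ·(x' − x̄) = [23]
z = y + H·x̄ = [23] + [-24] = [-1]

z = [-1]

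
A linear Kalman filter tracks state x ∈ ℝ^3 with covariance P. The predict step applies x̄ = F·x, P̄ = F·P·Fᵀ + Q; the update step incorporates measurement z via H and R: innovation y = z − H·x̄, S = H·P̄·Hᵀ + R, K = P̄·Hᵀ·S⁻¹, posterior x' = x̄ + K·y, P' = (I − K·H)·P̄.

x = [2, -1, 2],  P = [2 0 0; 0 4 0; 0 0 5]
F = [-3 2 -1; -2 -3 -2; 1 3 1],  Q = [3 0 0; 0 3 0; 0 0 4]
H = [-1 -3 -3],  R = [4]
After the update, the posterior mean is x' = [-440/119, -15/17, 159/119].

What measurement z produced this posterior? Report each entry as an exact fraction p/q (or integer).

x̄ = F·x = [-10, -5, 1]
P̄ = F·P·Fᵀ + Q = [42 -2 13; -2 67 -50; 13 -50 47]
S = H·P̄·Hᵀ + R = [238]
K = P̄·Hᵀ·S⁻¹ = [-75/238; -7/34; -2/119]
x' − x̄ = [750/119, 70/17, 40/119] = K·y
y = (KᵀK)⁻¹·Kᵀ·(x' − x̄) = [-20]
z = y + H·x̄ = [-20] + [22] = [2]

z = [2]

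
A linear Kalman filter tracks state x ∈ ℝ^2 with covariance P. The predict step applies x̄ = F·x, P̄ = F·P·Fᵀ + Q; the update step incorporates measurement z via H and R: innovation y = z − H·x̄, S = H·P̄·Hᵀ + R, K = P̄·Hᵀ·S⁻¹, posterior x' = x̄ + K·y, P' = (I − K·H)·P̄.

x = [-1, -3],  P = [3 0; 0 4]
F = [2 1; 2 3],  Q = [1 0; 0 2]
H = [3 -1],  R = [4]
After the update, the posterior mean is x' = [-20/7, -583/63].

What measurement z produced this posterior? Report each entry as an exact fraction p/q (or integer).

z = [1]

x̄ = F·x = [-5, -11]
P̄ = F·P·Fᵀ + Q = [17 24; 24 50]
S = H·P̄·Hᵀ + R = [63]
K = P̄·Hᵀ·S⁻¹ = [3/7; 22/63]
x' − x̄ = [15/7, 110/63] = K·y
y = (KᵀK)⁻¹·Kᵀ·(x' − x̄) = [5]
z = y + H·x̄ = [5] + [-4] = [1]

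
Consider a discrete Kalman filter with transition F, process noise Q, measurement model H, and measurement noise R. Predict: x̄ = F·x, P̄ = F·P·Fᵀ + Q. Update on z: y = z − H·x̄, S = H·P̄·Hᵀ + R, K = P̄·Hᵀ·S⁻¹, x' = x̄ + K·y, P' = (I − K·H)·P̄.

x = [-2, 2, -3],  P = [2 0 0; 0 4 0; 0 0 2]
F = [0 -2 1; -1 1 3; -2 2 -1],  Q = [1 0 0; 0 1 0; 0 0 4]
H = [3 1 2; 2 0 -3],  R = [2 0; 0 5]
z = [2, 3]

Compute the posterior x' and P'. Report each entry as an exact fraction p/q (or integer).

x' = [66798/32317, -172972/32317, 16955/32317]
P' = [65455/64634 -227627/64634 13110/32317; -227627/64634 1013059/64634 -73734/32317; 13110/32317 -73734/32317 20730/32317]

x̄ = F·x = [-7, -5, 11]
P̄ = F·P·Fᵀ + Q = [19 -2 -18; -2 25 6; -18 6 30]
y = z − H·x̄ = [6, 50]
S = H·P̄·Hᵀ + R = [114 2; 2 567]
K = P̄·Hᵀ·S⁻¹ = [10589/64634 5225/32317; 17621/64634 -1285/32317; 3528/32317 -7194/32317]
x' = x̄ + K·y = [66798/32317, -172972/32317, 16955/32317]
P' = (I − K·H)·P̄ = [65455/64634 -227627/64634 13110/32317; -227627/64634 1013059/64634 -73734/32317; 13110/32317 -73734/32317 20730/32317]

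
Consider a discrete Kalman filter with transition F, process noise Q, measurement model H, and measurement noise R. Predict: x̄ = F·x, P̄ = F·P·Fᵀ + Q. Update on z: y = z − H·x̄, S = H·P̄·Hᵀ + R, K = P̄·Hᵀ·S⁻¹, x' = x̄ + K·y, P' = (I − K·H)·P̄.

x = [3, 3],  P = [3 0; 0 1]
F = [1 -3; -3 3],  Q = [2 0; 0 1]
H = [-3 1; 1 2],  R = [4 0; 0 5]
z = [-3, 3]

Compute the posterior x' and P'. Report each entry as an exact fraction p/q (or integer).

x' = [2440/3747, 203/3747]
P' = [4354/11241 998/11241; 998/11241 10246/11241]

x̄ = F·x = [-6, 0]
P̄ = F·P·Fᵀ + Q = [14 -18; -18 37]
y = z − H·x̄ = [-21, 9]
S = H·P̄·Hᵀ + R = [275 122; 122 95]
K = P̄·Hᵀ·S⁻¹ = [-3016/11241 1270/11241; 1813/11241 4298/11241]
x' = x̄ + K·y = [2440/3747, 203/3747]
P' = (I − K·H)·P̄ = [4354/11241 998/11241; 998/11241 10246/11241]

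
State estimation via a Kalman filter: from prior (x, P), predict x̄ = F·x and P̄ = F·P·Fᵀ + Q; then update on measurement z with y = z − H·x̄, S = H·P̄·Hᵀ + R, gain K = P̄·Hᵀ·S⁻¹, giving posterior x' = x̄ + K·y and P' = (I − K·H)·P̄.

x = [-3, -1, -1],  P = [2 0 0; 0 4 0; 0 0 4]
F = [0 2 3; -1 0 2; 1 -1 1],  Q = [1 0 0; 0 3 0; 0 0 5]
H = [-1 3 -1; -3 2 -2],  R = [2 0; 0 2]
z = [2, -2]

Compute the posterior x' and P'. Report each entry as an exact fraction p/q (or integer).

x̄ = F·x = [-5, 1, -3]
P̄ = F·P·Fᵀ + Q = [53 24 4; 24 21 6; 4 6 15]
y = z − H·x̄ = [-9, -25]
S = H·P̄·Hᵀ + R = [87 23; 23 335]
K = P̄·Hᵀ·S⁻¹ = [3881/14308 -5349/14308; 12021/28616 -4413/28616; 355/28616 -2587/28616]
x' = x̄ + K·y = [6814/3577, 3844/3577, -3046/3577]
P' = (I − K·H)·P̄ = [31789/7154 -9339/14308 -99357/14308; -9339/14308 18897/28616 51327/28616; -99357/14308 51327/28616 351985/28616]

x' = [6814/3577, 3844/3577, -3046/3577]
P' = [31789/7154 -9339/14308 -99357/14308; -9339/14308 18897/28616 51327/28616; -99357/14308 51327/28616 351985/28616]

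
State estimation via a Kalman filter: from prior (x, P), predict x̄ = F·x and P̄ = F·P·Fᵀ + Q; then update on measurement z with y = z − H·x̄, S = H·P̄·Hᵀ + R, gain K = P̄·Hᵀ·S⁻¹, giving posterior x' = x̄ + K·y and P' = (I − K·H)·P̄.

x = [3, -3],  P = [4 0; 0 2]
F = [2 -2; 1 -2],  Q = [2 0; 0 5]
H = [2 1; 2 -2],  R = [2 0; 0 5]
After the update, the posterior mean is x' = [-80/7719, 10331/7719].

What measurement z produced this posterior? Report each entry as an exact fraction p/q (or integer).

x̄ = F·x = [12, 9]
P̄ = F·P·Fᵀ + Q = [26 16; 16 17]
S = H·P̄·Hᵀ + R = [187 38; 38 49]
K = P̄·Hᵀ·S⁻¹ = [2572/7719 1156/7719; 2477/7719 -2236/7719]
x' − x̄ = [-92708/7719, -59140/7719] = K·y
y = (KᵀK)⁻¹·Kᵀ·(x' − x̄) = [-32, -9]
z = y + H·x̄ = [-32, -9] + [33, 6] = [1, -3]

z = [1, -3]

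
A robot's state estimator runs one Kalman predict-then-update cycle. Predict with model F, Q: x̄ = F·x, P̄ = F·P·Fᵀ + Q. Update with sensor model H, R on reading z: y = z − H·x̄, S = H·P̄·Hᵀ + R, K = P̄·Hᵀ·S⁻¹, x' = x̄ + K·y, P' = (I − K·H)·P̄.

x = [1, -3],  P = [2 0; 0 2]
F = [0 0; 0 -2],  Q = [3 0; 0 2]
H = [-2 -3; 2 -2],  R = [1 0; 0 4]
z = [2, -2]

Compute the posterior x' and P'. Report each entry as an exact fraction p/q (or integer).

x' = [-855/866, 23/433]
P' = [303/866 -75/433; -75/433 80/433]

x̄ = F·x = [0, 6]
P̄ = F·P·Fᵀ + Q = [3 0; 0 10]
y = z − H·x̄ = [20, 10]
S = H·P̄·Hᵀ + R = [103 48; 48 56]
K = P̄·Hᵀ·S⁻¹ = [-78/433 453/1732; -90/433 -155/866]
x' = x̄ + K·y = [-855/866, 23/433]
P' = (I − K·H)·P̄ = [303/866 -75/433; -75/433 80/433]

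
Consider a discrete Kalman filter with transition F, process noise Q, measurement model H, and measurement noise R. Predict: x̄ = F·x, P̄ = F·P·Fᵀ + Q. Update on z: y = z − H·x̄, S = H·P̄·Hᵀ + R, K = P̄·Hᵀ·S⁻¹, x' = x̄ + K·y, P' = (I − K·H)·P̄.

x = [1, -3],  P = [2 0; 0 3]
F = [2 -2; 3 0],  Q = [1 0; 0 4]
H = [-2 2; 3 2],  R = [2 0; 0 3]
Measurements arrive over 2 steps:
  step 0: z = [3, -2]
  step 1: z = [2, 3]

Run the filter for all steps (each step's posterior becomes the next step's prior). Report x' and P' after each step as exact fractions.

step 0: x̄ = F·x = [8, 3]
step 0: P̄ = F·P·Fᵀ + Q = [21 12; 12 22]
step 0: y = z − H·x̄ = [13, -32]
step 0: S = H·P̄·Hᵀ + R = [78 -14; -14 424]
step 0: K = P̄·Hᵀ·S⁻¹ = [-3207/16438 3267/16438; 2400/8219 1630/8219]
step 0: x' = x̄ + K·y = [-14731/16438, 3697/8219]
step 0: P' = (I − K·H)·P̄ = [3243/16438 18/8219; 18/8219 2418/8219]
step 1: x̄ = F·x = [-22125/8219, -44193/16438]
step 1: P̄ = F·P·Fᵀ + Q = [24233/8219 9621/8219; 9621/8219 94939/16438]
step 1: y = z − H·x̄ = [16381/8219, 135225/8219]
step 1: S = H·P̄·Hᵀ + R = [226280/8219 63722/8219; 63722/8219 548084/8219]
step 1: K = P̄·Hᵀ·S⁻¹ = [-1330811/7297722 689458/3648861; 37852/135143 52251/270286]
step 1: x' = x̄ + K·y = [389561/7297722, 141950/135143]
step 1: P' = (I − K·H)·P̄ = [679837/3648861 1069/270286; 1069/270286 76773/270286]

step 0: x' = [-14731/16438, 3697/8219], P' = [3243/16438 18/8219; 18/8219 2418/8219]
step 1: x' = [389561/7297722, 141950/135143], P' = [679837/3648861 1069/270286; 1069/270286 76773/270286]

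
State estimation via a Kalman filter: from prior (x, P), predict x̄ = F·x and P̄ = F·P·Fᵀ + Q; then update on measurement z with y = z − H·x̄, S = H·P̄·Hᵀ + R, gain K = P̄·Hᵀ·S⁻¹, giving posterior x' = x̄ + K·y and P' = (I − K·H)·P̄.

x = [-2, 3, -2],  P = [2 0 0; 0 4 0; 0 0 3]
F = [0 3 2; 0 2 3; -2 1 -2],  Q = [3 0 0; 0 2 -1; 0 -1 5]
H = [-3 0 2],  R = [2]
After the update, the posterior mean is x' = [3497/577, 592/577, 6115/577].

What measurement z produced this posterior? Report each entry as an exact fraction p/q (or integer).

x̄ = F·x = [5, 0, 11]
P̄ = F·P·Fᵀ + Q = [51 42 0; 42 45 -11; 0 -11 29]
S = H·P̄·Hᵀ + R = [577]
K = P̄·Hᵀ·S⁻¹ = [-153/577; -148/577; 58/577]
x' − x̄ = [612/577, 592/577, -232/577] = K·y
y = (KᵀK)⁻¹·Kᵀ·(x' − x̄) = [-4]
z = y + H·x̄ = [-4] + [7] = [3]

z = [3]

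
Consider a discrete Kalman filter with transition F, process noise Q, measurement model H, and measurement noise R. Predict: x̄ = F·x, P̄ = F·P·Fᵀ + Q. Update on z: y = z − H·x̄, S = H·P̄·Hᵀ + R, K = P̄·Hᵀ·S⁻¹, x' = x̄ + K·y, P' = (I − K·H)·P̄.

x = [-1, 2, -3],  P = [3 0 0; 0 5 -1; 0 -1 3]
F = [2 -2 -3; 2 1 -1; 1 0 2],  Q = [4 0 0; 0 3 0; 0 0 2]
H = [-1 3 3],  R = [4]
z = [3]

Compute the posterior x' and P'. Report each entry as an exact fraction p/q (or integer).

x̄ = F·x = [3, 3, -7]
P̄ = F·P·Fᵀ + Q = [51 12 -8; 12 25 -2; -8 -2 17]
y = z − H·x̄ = [18]
S = H·P̄·Hᵀ + R = [373]
K = P̄·Hᵀ·S⁻¹ = [-39/373; 57/373; 53/373]
x' = x̄ + K·y = [417/373, 2145/373, -1657/373]
P' = (I − K·H)·P̄ = [17502/373 6699/373 -917/373; 6699/373 6076/373 -3767/373; -917/373 -3767/373 3532/373]

x' = [417/373, 2145/373, -1657/373]
P' = [17502/373 6699/373 -917/373; 6699/373 6076/373 -3767/373; -917/373 -3767/373 3532/373]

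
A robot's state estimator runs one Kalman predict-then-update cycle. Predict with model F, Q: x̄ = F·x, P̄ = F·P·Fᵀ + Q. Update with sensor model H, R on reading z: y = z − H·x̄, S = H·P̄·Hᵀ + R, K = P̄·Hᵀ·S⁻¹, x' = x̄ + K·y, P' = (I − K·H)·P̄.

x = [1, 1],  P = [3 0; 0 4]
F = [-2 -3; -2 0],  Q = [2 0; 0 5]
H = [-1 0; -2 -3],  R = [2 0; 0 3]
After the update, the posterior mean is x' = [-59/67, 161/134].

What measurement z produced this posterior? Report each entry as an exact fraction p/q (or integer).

z = [1, -2]

x̄ = F·x = [-5, -2]
P̄ = F·P·Fᵀ + Q = [50 12; 12 17]
S = H·P̄·Hᵀ + R = [52 136; 136 500]
K = P̄·Hᵀ·S⁻¹ = [-813/938 -17/469; 75/134 -81/268]
x' − x̄ = [276/67, 429/134] = K·y
y = (KᵀK)⁻¹·Kᵀ·(x' − x̄) = [-4, -18]
z = y + H·x̄ = [-4, -18] + [5, 16] = [1, -2]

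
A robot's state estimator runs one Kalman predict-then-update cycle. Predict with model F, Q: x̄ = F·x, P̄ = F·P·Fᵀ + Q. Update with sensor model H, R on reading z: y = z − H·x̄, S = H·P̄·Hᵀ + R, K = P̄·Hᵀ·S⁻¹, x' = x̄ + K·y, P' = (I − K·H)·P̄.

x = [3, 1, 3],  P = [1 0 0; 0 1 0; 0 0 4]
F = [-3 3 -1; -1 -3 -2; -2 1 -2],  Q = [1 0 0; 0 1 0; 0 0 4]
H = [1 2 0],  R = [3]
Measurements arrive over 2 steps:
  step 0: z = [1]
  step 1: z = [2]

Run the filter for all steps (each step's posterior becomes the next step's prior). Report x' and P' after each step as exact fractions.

step 0: x̄ = F·x = [-9, -12, -11]
step 0: P̄ = F·P·Fᵀ + Q = [23 2 17; 2 27 15; 17 15 25]
step 0: y = z − H·x̄ = [34]
step 0: S = H·P̄·Hᵀ + R = [142]
step 0: K = P̄·Hᵀ·S⁻¹ = [27/142; 28/71; 47/142]
step 0: x' = x̄ + K·y = [-180/71, 100/71, 18/71]
step 0: P' = (I − K·H)·P̄ = [2537/142 -614/71 1145/142; -614/71 349/71 -251/71; 1145/142 -251/71 1341/142]
step 1: x̄ = F·x = [822/71, -156/71, 424/71]
step 1: P̄ = F·P·Fᵀ + Q = [31292/71 3082/71 21862/71; 3082/71 5513/142 3533/71; 21862/71 3533/71 16429/71]
step 1: y = z − H·x̄ = [-368/71]
step 1: S = H·P̄·Hᵀ + R = [54859/71]
step 1: K = P̄·Hᵀ·S⁻¹ = [37456/54859; 8595/54859; 28928/54859]
step 1: x' = x̄ + K·y = [440990/54859, -165084/54859, 177672/54859]
step 1: P' = (I − K·H)·P̄ = [4418252/54859 -2152942/54859 1630990/54859; -2152942/54859 2178727/109718 -772103/54859; 1630990/54859 -772103/54859 907737/54859]

step 0: x' = [-180/71, 100/71, 18/71], P' = [2537/142 -614/71 1145/142; -614/71 349/71 -251/71; 1145/142 -251/71 1341/142]
step 1: x' = [440990/54859, -165084/54859, 177672/54859], P' = [4418252/54859 -2152942/54859 1630990/54859; -2152942/54859 2178727/109718 -772103/54859; 1630990/54859 -772103/54859 907737/54859]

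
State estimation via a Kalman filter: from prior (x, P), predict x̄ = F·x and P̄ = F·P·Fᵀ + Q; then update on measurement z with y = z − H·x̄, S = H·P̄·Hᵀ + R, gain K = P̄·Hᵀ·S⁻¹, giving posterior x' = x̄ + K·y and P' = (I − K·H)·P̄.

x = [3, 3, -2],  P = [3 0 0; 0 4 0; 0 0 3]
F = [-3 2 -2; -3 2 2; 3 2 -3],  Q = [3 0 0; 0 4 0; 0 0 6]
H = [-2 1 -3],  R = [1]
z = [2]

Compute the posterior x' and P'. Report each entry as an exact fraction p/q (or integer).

x' = [-91/15, -7/5, 44/15]
P' = [26572/555 7219/185 -10478/555; 7219/185 9739/185 -1571/185; -10478/555 -1571/185 10919/1110]

x̄ = F·x = [1, -7, 21]
P̄ = F·P·Fᵀ + Q = [58 31 7; 31 59 -29; 7 -29 76]
y = z − H·x̄ = [74]
S = H·P̄·Hᵀ + R = [1110]
K = P̄·Hᵀ·S⁻¹ = [-53/555; 14/185; -271/1110]
x' = x̄ + K·y = [-91/15, -7/5, 44/15]
P' = (I − K·H)·P̄ = [26572/555 7219/185 -10478/555; 7219/185 9739/185 -1571/185; -10478/555 -1571/185 10919/1110]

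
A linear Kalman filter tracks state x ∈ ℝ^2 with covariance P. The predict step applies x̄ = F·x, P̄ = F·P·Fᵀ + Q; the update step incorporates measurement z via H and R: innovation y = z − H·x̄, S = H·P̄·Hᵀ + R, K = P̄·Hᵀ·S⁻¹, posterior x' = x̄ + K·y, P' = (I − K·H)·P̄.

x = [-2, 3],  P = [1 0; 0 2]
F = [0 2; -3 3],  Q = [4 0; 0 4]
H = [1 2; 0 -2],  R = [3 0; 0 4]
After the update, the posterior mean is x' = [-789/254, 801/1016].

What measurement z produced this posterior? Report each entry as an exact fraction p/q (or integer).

x̄ = F·x = [6, 15]
P̄ = F·P·Fᵀ + Q = [12 12; 12 31]
S = H·P̄·Hᵀ + R = [187 -148; -148 128]
K = P̄·Hᵀ·S⁻¹ = [66/127 105/254; 37/254 -321/1016]
x' − x̄ = [-2313/254, -14439/1016] = K·y
y = (KᵀK)⁻¹·Kᵀ·(x' − x̄) = [-39, 27]
z = y + H·x̄ = [-39, 27] + [36, -30] = [-3, -3]

z = [-3, -3]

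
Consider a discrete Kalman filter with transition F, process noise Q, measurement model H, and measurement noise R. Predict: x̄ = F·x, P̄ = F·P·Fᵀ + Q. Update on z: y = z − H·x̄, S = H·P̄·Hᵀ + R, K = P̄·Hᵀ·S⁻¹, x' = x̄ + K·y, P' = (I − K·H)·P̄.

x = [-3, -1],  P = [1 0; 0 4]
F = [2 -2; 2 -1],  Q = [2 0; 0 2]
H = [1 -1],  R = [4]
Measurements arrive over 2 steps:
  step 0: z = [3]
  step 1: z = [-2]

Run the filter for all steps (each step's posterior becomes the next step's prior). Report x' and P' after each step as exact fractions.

step 0: x̄ = F·x = [-4, -5]
step 0: P̄ = F·P·Fᵀ + Q = [22 12; 12 10]
step 0: y = z − H·x̄ = [2]
step 0: S = H·P̄·Hᵀ + R = [12]
step 0: K = P̄·Hᵀ·S⁻¹ = [5/6; 1/6]
step 0: x' = x̄ + K·y = [-7/3, -14/3]
step 0: P' = (I − K·H)·P̄ = [41/3 31/3; 31/3 29/3]
step 1: x̄ = F·x = [14/3, 0]
step 1: P̄ = F·P·Fᵀ + Q = [38/3 12; 12 25]
step 1: y = z − H·x̄ = [-20/3]
step 1: S = H·P̄·Hᵀ + R = [53/3]
step 1: K = P̄·Hᵀ·S⁻¹ = [2/53; -39/53]
step 1: x' = x̄ + K·y = [234/53, 260/53]
step 1: P' = (I − K·H)·P̄ = [670/53 662/53; 662/53 818/53]

step 0: x' = [-7/3, -14/3], P' = [41/3 31/3; 31/3 29/3]
step 1: x' = [234/53, 260/53], P' = [670/53 662/53; 662/53 818/53]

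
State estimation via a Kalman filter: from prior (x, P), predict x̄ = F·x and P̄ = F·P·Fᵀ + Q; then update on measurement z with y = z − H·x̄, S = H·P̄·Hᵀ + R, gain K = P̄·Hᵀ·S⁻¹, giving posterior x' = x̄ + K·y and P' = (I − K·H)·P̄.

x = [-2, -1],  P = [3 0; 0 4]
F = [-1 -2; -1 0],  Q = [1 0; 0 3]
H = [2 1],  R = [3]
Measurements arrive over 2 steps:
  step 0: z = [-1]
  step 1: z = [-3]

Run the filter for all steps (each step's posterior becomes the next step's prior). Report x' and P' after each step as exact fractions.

step 0: x̄ = F·x = [4, 2]
step 0: P̄ = F·P·Fᵀ + Q = [20 3; 3 6]
step 0: y = z − H·x̄ = [-11]
step 0: S = H·P̄·Hᵀ + R = [101]
step 0: K = P̄·Hᵀ·S⁻¹ = [43/101; 12/101]
step 0: x' = x̄ + K·y = [-69/101, 70/101]
step 0: P' = (I − K·H)·P̄ = [171/101 -213/101; -213/101 462/101]
step 1: x̄ = F·x = [-71/101, 69/101]
step 1: P̄ = F·P·Fᵀ + Q = [1268/101 -255/101; -255/101 474/101]
step 1: y = z − H·x̄ = [-230/101]
step 1: S = H·P̄·Hᵀ + R = [4829/101]
step 1: K = P̄·Hᵀ·S⁻¹ = [2281/4829; -36/4829]
step 1: x' = x̄ + K·y = [-8589/4829, 3381/4829]
step 1: P' = (I − K·H)·P̄ = [9111/4829 -11379/4829; -11379/4829 22650/4829]

step 0: x' = [-69/101, 70/101], P' = [171/101 -213/101; -213/101 462/101]
step 1: x' = [-8589/4829, 3381/4829], P' = [9111/4829 -11379/4829; -11379/4829 22650/4829]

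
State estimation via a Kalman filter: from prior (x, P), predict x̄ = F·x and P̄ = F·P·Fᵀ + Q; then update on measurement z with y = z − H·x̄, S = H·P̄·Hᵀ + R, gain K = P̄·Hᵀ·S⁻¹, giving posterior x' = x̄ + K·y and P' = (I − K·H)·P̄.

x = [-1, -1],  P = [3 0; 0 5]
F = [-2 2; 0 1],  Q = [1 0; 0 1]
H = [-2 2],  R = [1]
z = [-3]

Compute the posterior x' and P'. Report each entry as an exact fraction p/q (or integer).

x' = [46/77, -69/77]
P' = [425/77 402/77; 402/77 398/77]

x̄ = F·x = [0, -1]
P̄ = F·P·Fᵀ + Q = [33 10; 10 6]
y = z − H·x̄ = [-1]
S = H·P̄·Hᵀ + R = [77]
K = P̄·Hᵀ·S⁻¹ = [-46/77; -8/77]
x' = x̄ + K·y = [46/77, -69/77]
P' = (I − K·H)·P̄ = [425/77 402/77; 402/77 398/77]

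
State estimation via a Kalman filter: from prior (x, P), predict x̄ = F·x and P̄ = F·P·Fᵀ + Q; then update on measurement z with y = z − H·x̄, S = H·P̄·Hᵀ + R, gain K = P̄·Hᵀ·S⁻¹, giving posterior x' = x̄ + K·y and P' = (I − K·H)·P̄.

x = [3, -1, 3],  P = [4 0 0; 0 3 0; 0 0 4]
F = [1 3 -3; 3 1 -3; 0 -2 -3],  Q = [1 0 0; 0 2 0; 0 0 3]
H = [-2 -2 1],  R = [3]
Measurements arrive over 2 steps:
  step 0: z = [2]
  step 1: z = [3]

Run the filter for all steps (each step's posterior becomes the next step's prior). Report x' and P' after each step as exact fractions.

step 0: x̄ = F·x = [-9, -1, -7]
step 0: P̄ = F·P·Fᵀ + Q = [68 57 18; 57 77 30; 18 30 51]
step 0: y = z − H·x̄ = [-11]
step 0: S = H·P̄·Hᵀ + R = [898]
step 0: K = P̄·Hᵀ·S⁻¹ = [-116/449; -119/449; -45/898]
step 0: x' = x̄ + K·y = [-2765/449, 860/449, -5791/898]
step 0: P' = (I − K·H)·P̄ = [3620/449 -2015/449 2862/449; -2015/449 6251/449 8115/449; 2862/449 8115/449 43773/898]
step 1: x̄ = F·x = [17003/898, 2503/898, 13933/898]
step 1: P̄ = F·P·Fᵀ + Q = [163949/898 149435/898 261143/898; 149435/898 248823/898 390307/898; 261143/898 390307/898 641419/898]
step 1: y = z − H·x̄ = [27773/898]
step 1: S = H·P̄·Hᵀ + R = [884881/898]
step 1: K = P̄·Hᵀ·S⁻¹ = [-365625/884881; -406209/884881; -661481/884881]
step 1: x' = x̄ + K·y = [5446691/884881, -10096643/884881, -6728580/884881]
step 1: P' = (I − K·H)·P̄ = [12687878/884881 -18138055/884881 -11997229/884881; -18138055/884881 61439859/884881 85384981/884881; -11997229/884881 85384981/884881 144791061/884881]

step 0: x' = [-2765/449, 860/449, -5791/898], P' = [3620/449 -2015/449 2862/449; -2015/449 6251/449 8115/449; 2862/449 8115/449 43773/898]
step 1: x' = [5446691/884881, -10096643/884881, -6728580/884881], P' = [12687878/884881 -18138055/884881 -11997229/884881; -18138055/884881 61439859/884881 85384981/884881; -11997229/884881 85384981/884881 144791061/884881]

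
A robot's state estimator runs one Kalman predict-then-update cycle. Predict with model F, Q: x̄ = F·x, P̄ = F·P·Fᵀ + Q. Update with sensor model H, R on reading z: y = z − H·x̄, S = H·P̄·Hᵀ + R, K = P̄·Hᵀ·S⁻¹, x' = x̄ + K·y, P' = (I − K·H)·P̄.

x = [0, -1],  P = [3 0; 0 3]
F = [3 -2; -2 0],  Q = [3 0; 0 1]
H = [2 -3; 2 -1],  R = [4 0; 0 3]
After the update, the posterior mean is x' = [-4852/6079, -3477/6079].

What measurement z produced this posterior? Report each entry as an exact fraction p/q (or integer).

x̄ = F·x = [2, 0]
P̄ = F·P·Fᵀ + Q = [42 -18; -18 13]
S = H·P̄·Hᵀ + R = [505 351; 351 256]
K = P̄·Hᵀ·S⁻¹ = [-474/6079 3072/6079; -2001/6079 1580/6079]
x' − x̄ = [-17010/6079, -3477/6079] = K·y
y = (KᵀK)⁻¹·Kᵀ·(x' − x̄) = [-3, -6]
z = y + H·x̄ = [-3, -6] + [4, 4] = [1, -2]

z = [1, -2]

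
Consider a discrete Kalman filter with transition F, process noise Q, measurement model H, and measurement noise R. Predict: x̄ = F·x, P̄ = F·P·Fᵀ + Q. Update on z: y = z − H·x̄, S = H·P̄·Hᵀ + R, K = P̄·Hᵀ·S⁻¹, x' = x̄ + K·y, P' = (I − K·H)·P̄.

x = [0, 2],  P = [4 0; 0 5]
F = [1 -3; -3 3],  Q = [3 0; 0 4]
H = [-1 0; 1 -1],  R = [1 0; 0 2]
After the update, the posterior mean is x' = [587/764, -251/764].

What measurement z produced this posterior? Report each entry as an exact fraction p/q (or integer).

x̄ = F·x = [-6, 6]
P̄ = F·P·Fᵀ + Q = [52 -57; -57 85]
S = H·P̄·Hᵀ + R = [53 -109; -109 253]
K = P̄·Hᵀ·S⁻¹ = [-1275/1528 109/1528; -1057/1528 -1313/1528]
x' − x̄ = [5171/764, -4835/764] = K·y
y = (KᵀK)⁻¹·Kᵀ·(x' − x̄) = [-7, 13]
z = y + H·x̄ = [-7, 13] + [6, -12] = [-1, 1]

z = [-1, 1]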